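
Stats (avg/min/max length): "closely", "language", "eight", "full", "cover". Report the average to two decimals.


Lengths: "closely"=7, "language"=8, "eight"=5, "full"=4, "cover"=5
Sum = 29, Count = 5
Average = 29/5 = 5.80
= avg=5.80, min=4, max=8


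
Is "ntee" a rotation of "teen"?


Word: "teen", Candidate: "ntee"
Method: check if candidate is substring of word+word
"teenteen" contains "ntee"? Yes
Is rotation = Yes


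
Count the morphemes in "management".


Word: "management"
Morphemes: manage + -ment
Each morpheme carries meaning
= 2 morphemes


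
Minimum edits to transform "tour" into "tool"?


Word 1: "tour" (length 4)
Word 2: "tool" (length 4)
One optimal edit sequence (insert/delete/substitute each cost 1):
  1. keep 't'
  2. keep 'o'
  3. substitute 'u' -> 'o'  (+1)
  4. substitute 'r' -> 'l'  (+1)
Total edit operations: 2
Edit distance = 2


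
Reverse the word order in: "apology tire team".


Original: "apology tire team"
Words (1..n): apology | tire | team
Reversed (n..1): team | tire | apology
Result = "team tire apology"


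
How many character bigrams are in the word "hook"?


Word: "hook" (length 4)
Number of 2-grams = length - 2 + 1 = 4 - 2 + 1
= 3


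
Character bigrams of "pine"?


Word: "pine" (length 4)
Number of bigrams = 4 - 2 + 1 = 3
  Position 0: "pi"
  Position 1: "in"
  Position 2: "ne"
Bigrams = "pi", "in", "ne"


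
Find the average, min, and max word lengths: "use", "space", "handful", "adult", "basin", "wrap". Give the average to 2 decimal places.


Lengths: "use"=3, "space"=5, "handful"=7, "adult"=5, "basin"=5, "wrap"=4
Sum = 29, Count = 6
Average = 29/6 = 4.83
= avg=4.83, min=3, max=7


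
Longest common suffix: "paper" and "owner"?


Word 1: "paper"
Word 2: "owner"
Comparing from end:
  Pos -1: 'r' == 'r'
  Pos -2: 'e' == 'e'
  Pos -3: 'p' != 'n' (stop)
LCS = "er" (length 2)


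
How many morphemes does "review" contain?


Word: "review"
Morphemes: re- / view
Each morpheme carries meaning
= 2 morphemes


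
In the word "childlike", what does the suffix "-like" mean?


Suffix: -like
As in: childlike -> child + -like
Meaning = resembling


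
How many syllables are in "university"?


Word: "university"
Syllable breakdown: u · ni · ver · si · ty
Counting: 5 parts
= 5 syllables


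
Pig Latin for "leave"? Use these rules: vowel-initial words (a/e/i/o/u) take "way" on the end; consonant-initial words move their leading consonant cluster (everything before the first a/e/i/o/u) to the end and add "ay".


Word: "leave"
Starts with consonant(s) → move to end, add 'ay'
Consonant cluster: "l"
Pig Latin = "eavelay"


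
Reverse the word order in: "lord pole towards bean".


Original: "lord pole towards bean"
Words (1..n): lord | pole | towards | bean
Reversed (n..1): bean | towards | pole | lord
Result = "bean towards pole lord"


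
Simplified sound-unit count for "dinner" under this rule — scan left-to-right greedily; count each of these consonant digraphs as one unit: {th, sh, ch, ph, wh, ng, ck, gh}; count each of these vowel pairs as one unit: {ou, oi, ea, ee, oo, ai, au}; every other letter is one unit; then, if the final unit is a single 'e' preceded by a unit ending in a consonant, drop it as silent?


Word: "dinner" (6 letters)
Left-to-right scan:
  [1] 'd' (letter)
  [2] 'i' (letter)
  [3] 'n' (letter)
  [4] 'n' (letter)
  [5] 'e' (letter)
  [6] 'r' (letter)
Units from scan: 6
Sound units = 6 units


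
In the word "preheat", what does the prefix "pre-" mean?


Prefix: pre-
As in: preheat -> pre- + heat
Meaning = before


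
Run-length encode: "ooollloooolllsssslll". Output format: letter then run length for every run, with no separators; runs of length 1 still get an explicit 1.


String: "ooollloooolllsssslll"
Scanning for consecutive runs:
  'o' x 3
  'l' x 3
  'o' x 4
  'l' x 3
  's' x 4
  'l' x 3
RLE = "o3l3o4l3s4l3"


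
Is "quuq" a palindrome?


Word: "quuq"
Reversed: "quuq"
Forward == Backward? quuq == quuq
Palindrome = Yes


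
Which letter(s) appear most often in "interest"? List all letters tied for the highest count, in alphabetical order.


Word: "interest"
Letter counts:
  'e': 2
  'i': 1
  'n': 1
  'r': 1
  's': 1
  't': 2
Maximum count = 2
Most frequent = 'e', 't' (2 times each)


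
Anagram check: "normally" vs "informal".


Word 1: "normally" → sorted: allmnory
Word 2: "informal" → sorted: afilmnor
Same letters? allmnory != afilmnor
Anagram = No


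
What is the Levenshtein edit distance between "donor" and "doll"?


Word 1: "donor" (length 5)
Word 2: "doll" (length 4)
One optimal edit sequence (insert/delete/substitute each cost 1):
  1. keep 'd'
  2. keep 'o'
  3. delete 'n'  (+1)
  4. substitute 'o' -> 'l'  (+1)
  5. substitute 'r' -> 'l'  (+1)
Total edit operations: 3
Edit distance = 3


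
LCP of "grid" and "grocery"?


Word 1: "grid"
Word 2: "grocery"
Comparing from start:
  Pos 0: 'g' == 'g'
  Pos 1: 'r' == 'r'
  Pos 2: 'i' != 'o' (stop)
LCP = "gr" (length 2)


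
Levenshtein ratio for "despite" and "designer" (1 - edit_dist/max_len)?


Word 1: "despite" (length 7)
Word 2: "designer" (length 8)
One optimal edit sequence:
  1. keep 'd'
  2. keep 'e'
  3. keep 's'
  4. substitute 'p' -> 'i'  (+1)
  5. substitute 'i' -> 'g'  (+1)
  6. substitute 't' -> 'n'  (+1)
  7. keep 'e'
  8. insert 'r'  (+1)
Edit distance = 4
Max length = max(7, 8) = 8
Similarity = 1 - 4/8
= 0.5000


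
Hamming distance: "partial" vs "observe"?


Comparing character by character (same length = 7):
  Pos 0: 'p' vs 'o' !=
  Pos 1: 'a' vs 'b' !=
  Pos 2: 'r' vs 's' !=
  Pos 3: 't' vs 'e' !=
  Pos 4: 'i' vs 'r' !=
  Pos 5: 'a' vs 'v' !=
  Pos 6: 'l' vs 'e' !=
Hamming distance = 7


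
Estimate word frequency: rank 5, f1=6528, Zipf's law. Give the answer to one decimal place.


Zipf's law: f(r) = f(1) / r
f(1) = 6528
f(5) = 6528 / 5
= 1305.6 occurrences


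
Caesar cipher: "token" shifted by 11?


Word: "token"
Shift: 11
Each letter → (letter + shift) mod 26:
  't' (19) + 11 = 4 → 'e'
  'o' (14) + 11 = 25 → 'z'
  'k' (10) + 11 = 21 → 'v'
  'e' (4) + 11 = 15 → 'p'
  'n' (13) + 11 = 24 → 'y'
Result = "ezvpy"


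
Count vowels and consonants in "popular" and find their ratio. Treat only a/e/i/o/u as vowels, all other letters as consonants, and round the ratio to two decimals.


Word: "popular"
Vowels (a,e,i,o,u): 3
Consonants: 4
Ratio = 3/4
= 0.75


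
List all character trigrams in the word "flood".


Word: "flood" (length 5)
Number of trigrams = 5 - 3 + 1 = 3
  Position 0: "flo"
  Position 1: "loo"
  Position 2: "ood"
Trigrams = "flo", "loo", "ood"


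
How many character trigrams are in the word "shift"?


Word: "shift" (length 5)
Number of 3-grams = length - 3 + 1 = 5 - 3 + 1
= 3


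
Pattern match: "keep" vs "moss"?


Pattern of "keep": [0, 1, 1, 2]
Pattern of "moss": [0, 1, 2, 2]
Patterns do not match
Same pattern = No


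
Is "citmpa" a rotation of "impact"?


Word: "impact", Candidate: "citmpa"
Method: check if candidate is substring of word+word
"impactimpact" contains "citmpa"? No
Is rotation = No


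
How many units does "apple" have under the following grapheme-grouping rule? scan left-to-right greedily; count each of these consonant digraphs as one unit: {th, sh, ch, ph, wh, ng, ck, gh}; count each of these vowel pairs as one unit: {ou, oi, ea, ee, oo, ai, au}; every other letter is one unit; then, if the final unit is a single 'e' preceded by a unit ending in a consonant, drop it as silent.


Word: "apple" (5 letters)
Left-to-right scan:
  (1) 'a' (letter)
  (2) 'p' (letter)
  (3) 'p' (letter)
  (4) 'l' (letter)
  (5) 'e' (letter)
Units from scan: 5
Final unit is 'e' after a consonant -> drop as silent (-1)
Sound units = 4 units


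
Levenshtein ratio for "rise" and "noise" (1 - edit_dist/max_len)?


Word 1: "rise" (length 4)
Word 2: "noise" (length 5)
One optimal edit sequence:
  1. insert 'n'  (+1)
  2. substitute 'r' -> 'o'  (+1)
  3. keep 'i'
  4. keep 's'
  5. keep 'e'
Edit distance = 2
Max length = max(4, 5) = 5
Similarity = 1 - 2/5
= 0.6000


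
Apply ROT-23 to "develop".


Word: "develop"
Shift: 23
Each letter → (letter + shift) mod 26:
  'd' (3) + 23 = 0 → 'a'
  'e' (4) + 23 = 1 → 'b'
  'v' (21) + 23 = 18 → 's'
  'e' (4) + 23 = 1 → 'b'
  'l' (11) + 23 = 8 → 'i'
  'o' (14) + 23 = 11 → 'l'
  'p' (15) + 23 = 12 → 'm'
Result = "absbilm"


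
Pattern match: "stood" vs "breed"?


Pattern of "stood": [0, 1, 2, 2, 3]
Pattern of "breed": [0, 1, 2, 2, 3]
Patterns match
Same pattern = Yes


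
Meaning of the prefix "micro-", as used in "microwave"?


Prefix: micro-
Example: microwave (micro- + wave)
Meaning = small


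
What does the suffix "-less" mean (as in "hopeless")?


Suffix: -less
As in: hopeless -> hope + -less
Meaning = without


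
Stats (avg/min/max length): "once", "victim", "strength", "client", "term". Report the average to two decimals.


Lengths: "once"=4, "victim"=6, "strength"=8, "client"=6, "term"=4
Sum = 28, Count = 5
Average = 28/5 = 5.60
= avg=5.60, min=4, max=8


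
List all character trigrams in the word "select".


Word: "select" (length 6)
Number of trigrams = 6 - 3 + 1 = 4
  Position 0: "sel"
  Position 1: "ele"
  Position 2: "lec"
  Position 3: "ect"
Trigrams = "sel", "ele", "lec", "ect"


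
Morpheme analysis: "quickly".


Word: "quickly"
Morphemes: quick + -ly
Each morpheme carries meaning
= 2 morphemes


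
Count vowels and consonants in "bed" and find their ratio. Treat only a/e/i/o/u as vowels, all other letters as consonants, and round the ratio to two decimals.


Word: "bed"
Vowels (a,e,i,o,u): 1
Consonants: 2
Ratio = 1/2
= 0.50


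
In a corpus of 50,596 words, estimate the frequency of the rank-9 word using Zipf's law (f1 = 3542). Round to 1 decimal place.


Zipf's law: f(r) = f(1) / r
f(1) = 3542
f(9) = 3542 / 9
= 393.6 occurrences


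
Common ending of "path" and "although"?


Word 1: "path"
Word 2: "although"
Comparing from end:
  Pos -1: 'h' == 'h'
  Pos -2: 't' != 'g' (stop)
LCS = "h" (length 1)


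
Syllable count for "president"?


Word: "president"
Syllable breakdown: pres · i · dent
Counting: 3 parts
= 3 syllables


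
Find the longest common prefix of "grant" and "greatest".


Word 1: "grant"
Word 2: "greatest"
Comparing from start:
  Pos 0: 'g' == 'g'
  Pos 1: 'r' == 'r'
  Pos 2: 'a' != 'e' (stop)
LCP = "gr" (length 2)


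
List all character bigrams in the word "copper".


Word: "copper" (length 6)
Number of bigrams = 6 - 2 + 1 = 5
  Position 0: "co"
  Position 1: "op"
  Position 2: "pp"
  Position 3: "pe"
  Position 4: "er"
Bigrams = "co", "op", "pp", "pe", "er"


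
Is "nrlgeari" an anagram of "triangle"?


Word 1: "triangle" → sorted: aegilnrt
Word 2: "nrlgeari" → sorted: aegilnrr
Same letters? aegilnrt != aegilnrr
Anagram = No


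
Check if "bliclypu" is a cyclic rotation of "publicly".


Word: "publicly", Candidate: "bliclypu"
Method: check if candidate is substring of word+word
"publiclypublicly" contains "bliclypu"? Yes
Is rotation = Yes


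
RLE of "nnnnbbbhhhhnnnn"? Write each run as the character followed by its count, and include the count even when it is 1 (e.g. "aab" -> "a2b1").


String: "nnnnbbbhhhhnnnn"
Scanning for consecutive runs:
  'n' x 4
  'b' x 3
  'h' x 4
  'n' x 4
RLE = "n4b3h4n4"


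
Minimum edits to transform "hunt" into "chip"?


Word 1: "hunt" (length 4)
Word 2: "chip" (length 4)
One optimal edit sequence (insert/delete/substitute each cost 1):
  1. substitute 'h' -> 'c'  (+1)
  2. substitute 'u' -> 'h'  (+1)
  3. substitute 'n' -> 'i'  (+1)
  4. substitute 't' -> 'p'  (+1)
Total edit operations: 4
Edit distance = 4


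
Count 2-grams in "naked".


Word: "naked" (length 5)
Number of 2-grams = length - 2 + 1 = 5 - 2 + 1
= 4


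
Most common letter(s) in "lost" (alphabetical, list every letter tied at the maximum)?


Word: "lost"
Letter counts:
  'l': 1
  'o': 1
  's': 1
  't': 1
Maximum count = 1
Most frequent = 'l', 'o', 's', 't' (1 time each)


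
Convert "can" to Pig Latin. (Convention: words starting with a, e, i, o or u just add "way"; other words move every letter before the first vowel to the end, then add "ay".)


Word: "can"
Starts with consonant(s) → move to end, add 'ay'
Consonant cluster: "c"
Pig Latin = "ancay"


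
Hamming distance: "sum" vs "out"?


Comparing character by character (same length = 3):
  Pos 0: 's' vs 'o' !=
  Pos 1: 'u' vs 'u' =
  Pos 2: 'm' vs 't' !=
Hamming distance = 2


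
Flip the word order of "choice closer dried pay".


Original: "choice closer dried pay"
Words (1..n): choice | closer | dried | pay
Reversed (n..1): pay | dried | closer | choice
Result = "pay dried closer choice"


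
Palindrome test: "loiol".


Word: "loiol"
Reversed: "loiol"
Forward == Backward? loiol == loiol
Palindrome = Yes


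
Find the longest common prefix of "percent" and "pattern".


Word 1: "percent"
Word 2: "pattern"
Comparing from start:
  Pos 0: 'p' == 'p'
  Pos 1: 'e' != 'a' (stop)
LCP = "p" (length 1)


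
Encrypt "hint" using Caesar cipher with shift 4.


Word: "hint"
Shift: 4
Each letter → (letter + shift) mod 26:
  'h' (7) + 4 = 11 → 'l'
  'i' (8) + 4 = 12 → 'm'
  'n' (13) + 4 = 17 → 'r'
  't' (19) + 4 = 23 → 'x'
Result = "lmrx"


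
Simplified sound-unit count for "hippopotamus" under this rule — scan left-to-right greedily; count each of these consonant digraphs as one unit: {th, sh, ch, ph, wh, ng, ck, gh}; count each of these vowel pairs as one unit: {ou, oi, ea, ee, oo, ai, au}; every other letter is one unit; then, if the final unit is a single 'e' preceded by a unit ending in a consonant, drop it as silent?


Word: "hippopotamus" (12 letters)
Left-to-right scan:
  (1) 'h' (letter)
  (2) 'i' (letter)
  (3) 'p' (letter)
  (4) 'p' (letter)
  (5) 'o' (letter)
  (6) 'p' (letter)
  (7) 'o' (letter)
  (8) 't' (letter)
  (9) 'a' (letter)
  (10) 'm' (letter)
  (11) 'u' (letter)
  (12) 's' (letter)
Units from scan: 12
Sound units = 12 units


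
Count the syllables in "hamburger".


Word: "hamburger"
Syllable breakdown: ham | bur | ger
Counting: 3 parts
= 3 syllables


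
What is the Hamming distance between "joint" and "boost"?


Comparing character by character (same length = 5):
  Pos 0: 'j' vs 'b' !=
  Pos 1: 'o' vs 'o' =
  Pos 2: 'i' vs 'o' !=
  Pos 3: 'n' vs 's' !=
  Pos 4: 't' vs 't' =
Hamming distance = 3


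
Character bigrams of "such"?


Word: "such" (length 4)
Number of bigrams = 4 - 2 + 1 = 3
  Position 0: "su"
  Position 1: "uc"
  Position 2: "ch"
Bigrams = "su", "uc", "ch"


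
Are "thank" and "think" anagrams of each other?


Word 1: "thank" → sorted: ahknt
Word 2: "think" → sorted: hiknt
Same letters? ahknt != hiknt
Anagram = No


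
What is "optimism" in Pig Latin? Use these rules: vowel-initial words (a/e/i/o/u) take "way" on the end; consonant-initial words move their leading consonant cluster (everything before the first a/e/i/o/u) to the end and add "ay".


Word: "optimism"
Starts with vowel → add 'way'
Pig Latin = "optimismway"


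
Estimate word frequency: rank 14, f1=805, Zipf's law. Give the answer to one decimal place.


Zipf's law: f(r) = f(1) / r
f(1) = 805
f(14) = 805 / 14
= 57.5 occurrences


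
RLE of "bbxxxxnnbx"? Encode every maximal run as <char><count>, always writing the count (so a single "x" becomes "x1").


String: "bbxxxxnnbx"
Scanning for consecutive runs:
  'b' x 2
  'x' x 4
  'n' x 2
  'b' x 1
  'x' x 1
RLE = "b2x4n2b1x1"


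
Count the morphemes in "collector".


Word: "collector"
Morphemes: collect + -or
Each morpheme carries meaning
= 2 morphemes


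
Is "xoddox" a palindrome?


Word: "xoddox"
Reversed: "xoddox"
Forward == Backward? xoddox == xoddox
Palindrome = Yes


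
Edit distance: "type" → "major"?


Word 1: "type" (length 4)
Word 2: "major" (length 5)
One optimal edit sequence (insert/delete/substitute each cost 1):
  1. insert 'm'  (+1)
  2. substitute 't' -> 'a'  (+1)
  3. substitute 'y' -> 'j'  (+1)
  4. substitute 'p' -> 'o'  (+1)
  5. substitute 'e' -> 'r'  (+1)
Total edit operations: 5
Edit distance = 5


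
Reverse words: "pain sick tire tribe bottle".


Original: "pain sick tire tribe bottle"
Words (1..n): pain | sick | tire | tribe | bottle
Reversed (n..1): bottle | tribe | tire | sick | pain
Result = "bottle tribe tire sick pain"


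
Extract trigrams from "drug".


Word: "drug" (length 4)
Number of trigrams = 4 - 3 + 1 = 2
  Position 0: "dru"
  Position 1: "rug"
Trigrams = "dru", "rug"


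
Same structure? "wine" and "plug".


Pattern of "wine": [0, 1, 2, 3]
Pattern of "plug": [0, 1, 2, 3]
Patterns match
Same pattern = Yes


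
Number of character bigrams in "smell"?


Word: "smell" (length 5)
Number of 2-grams = length - 2 + 1 = 5 - 2 + 1
= 4


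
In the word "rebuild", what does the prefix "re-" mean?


Prefix: re-
Example: rebuild = re- + build
Meaning = again


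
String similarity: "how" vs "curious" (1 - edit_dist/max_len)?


Word 1: "how" (length 3)
Word 2: "curious" (length 7)
One optimal edit sequence:
  1. insert 'c'  (+1)
  2. insert 'u'  (+1)
  3. insert 'r'  (+1)
  4. substitute 'h' -> 'i'  (+1)
  5. keep 'o'
  6. insert 'u'  (+1)
  7. substitute 'w' -> 's'  (+1)
Edit distance = 6
Max length = max(3, 7) = 7
Similarity = 1 - 6/7
= 0.1429


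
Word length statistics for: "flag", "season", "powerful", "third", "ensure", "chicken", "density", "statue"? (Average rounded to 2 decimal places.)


Lengths: "flag"=4, "season"=6, "powerful"=8, "third"=5, "ensure"=6, "chicken"=7, "density"=7, "statue"=6
Sum = 49, Count = 8
Average = 49/8 = 6.13
= avg=6.13, min=4, max=8


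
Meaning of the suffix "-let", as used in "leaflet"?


Suffix: -let
As in: leaflet -> leaf + -let
Meaning = small


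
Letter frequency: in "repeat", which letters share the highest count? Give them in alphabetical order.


Word: "repeat"
Letter counts:
  'a': 1
  'e': 2
  'p': 1
  'r': 1
  't': 1
Maximum count = 2
Most frequent = 'e' (2 times each)


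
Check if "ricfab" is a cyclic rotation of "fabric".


Word: "fabric", Candidate: "ricfab"
Method: check if candidate is substring of word+word
"fabricfabric" contains "ricfab"? Yes
Is rotation = Yes


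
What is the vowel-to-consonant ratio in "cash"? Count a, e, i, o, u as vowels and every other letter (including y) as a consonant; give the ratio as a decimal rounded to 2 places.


Word: "cash"
Vowels (a,e,i,o,u): 1
Consonants: 3
Ratio = 1/3
= 0.33


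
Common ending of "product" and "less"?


Word 1: "product"
Word 2: "less"
Comparing from end:
  Pos -1: 't' != 's' (stop)
LCS = "" (length 0)


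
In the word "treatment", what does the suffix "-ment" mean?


Suffix: -ment
As in: treatment -> treat + -ment
Meaning = result of action


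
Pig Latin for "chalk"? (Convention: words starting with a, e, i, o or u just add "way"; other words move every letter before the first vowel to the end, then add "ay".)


Word: "chalk"
Starts with consonant(s) → move to end, add 'ay'
Consonant cluster: "ch"
Pig Latin = "alkchay"


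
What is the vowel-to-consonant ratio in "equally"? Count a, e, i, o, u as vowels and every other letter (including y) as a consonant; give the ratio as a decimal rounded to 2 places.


Word: "equally"
Vowels (a,e,i,o,u): 3
Consonants: 4
Ratio = 3/4
= 0.75


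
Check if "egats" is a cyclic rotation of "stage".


Word: "stage", Candidate: "egats"
Method: check if candidate is substring of word+word
"stagestage" contains "egats"? No
Is rotation = No


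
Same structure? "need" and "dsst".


Pattern of "need": [0, 1, 1, 2]
Pattern of "dsst": [0, 1, 1, 2]
Patterns match
Same pattern = Yes


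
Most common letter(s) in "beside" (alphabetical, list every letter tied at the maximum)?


Word: "beside"
Letter counts:
  'b': 1
  'd': 1
  'e': 2
  'i': 1
  's': 1
Maximum count = 2
Most frequent = 'e' (2 times each)


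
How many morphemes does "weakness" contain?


Word: "weakness"
Morphemes: weak / -ness
Each morpheme carries meaning
= 2 morphemes


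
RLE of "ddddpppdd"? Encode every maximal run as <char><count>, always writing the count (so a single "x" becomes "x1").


String: "ddddpppdd"
Scanning for consecutive runs:
  'd' x 4
  'p' x 3
  'd' x 2
RLE = "d4p3d2"


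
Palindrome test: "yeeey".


Word: "yeeey"
Reversed: "yeeey"
Forward == Backward? yeeey == yeeey
Palindrome = Yes


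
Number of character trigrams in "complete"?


Word: "complete" (length 8)
Number of 3-grams = length - 3 + 1 = 8 - 3 + 1
= 6


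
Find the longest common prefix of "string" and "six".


Word 1: "string"
Word 2: "six"
Comparing from start:
  Pos 0: 's' == 's'
  Pos 1: 't' != 'i' (stop)
LCP = "s" (length 1)


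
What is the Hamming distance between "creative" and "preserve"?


Comparing character by character (same length = 8):
  Pos 0: 'c' vs 'p' !=
  Pos 1: 'r' vs 'r' =
  Pos 2: 'e' vs 'e' =
  Pos 3: 'a' vs 's' !=
  Pos 4: 't' vs 'e' !=
  Pos 5: 'i' vs 'r' !=
  Pos 6: 'v' vs 'v' =
  Pos 7: 'e' vs 'e' =
Hamming distance = 4


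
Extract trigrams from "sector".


Word: "sector" (length 6)
Number of trigrams = 6 - 3 + 1 = 4
  Position 0: "sec"
  Position 1: "ect"
  Position 2: "cto"
  Position 3: "tor"
Trigrams = "sec", "ect", "cto", "tor"


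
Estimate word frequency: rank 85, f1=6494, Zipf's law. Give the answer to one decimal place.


Zipf's law: f(r) = f(1) / r
f(1) = 6494
f(85) = 6494 / 85
= 76.4 occurrences


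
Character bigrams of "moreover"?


Word: "moreover" (length 8)
Number of bigrams = 8 - 2 + 1 = 7
  Position 0: "mo"
  Position 1: "or"
  Position 2: "re"
  Position 3: "eo"
  Position 4: "ov"
  Position 5: "ve"
  Position 6: "er"
Bigrams = "mo", "or", "re", "eo", "ov", "ve", "er"


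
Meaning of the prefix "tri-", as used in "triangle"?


Prefix: tri-
As in: triangle -> tri- + angle
Meaning = three


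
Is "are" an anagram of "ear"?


Word 1: "ear" → sorted: aer
Word 2: "are" → sorted: aer
Same letters? aer == aer
Anagram = Yes


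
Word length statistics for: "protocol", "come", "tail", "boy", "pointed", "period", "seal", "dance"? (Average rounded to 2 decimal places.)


Lengths: "protocol"=8, "come"=4, "tail"=4, "boy"=3, "pointed"=7, "period"=6, "seal"=4, "dance"=5
Sum = 41, Count = 8
Average = 41/8 = 5.13
= avg=5.13, min=3, max=8


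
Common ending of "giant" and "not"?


Word 1: "giant"
Word 2: "not"
Comparing from end:
  Pos -1: 't' == 't'
  Pos -2: 'n' != 'o' (stop)
LCS = "t" (length 1)


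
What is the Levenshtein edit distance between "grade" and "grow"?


Word 1: "grade" (length 5)
Word 2: "grow" (length 4)
One optimal edit sequence (insert/delete/substitute each cost 1):
  1. keep 'g'
  2. keep 'r'
  3. delete 'a'  (+1)
  4. substitute 'd' -> 'o'  (+1)
  5. substitute 'e' -> 'w'  (+1)
Total edit operations: 3
Edit distance = 3


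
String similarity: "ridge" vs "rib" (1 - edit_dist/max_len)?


Word 1: "ridge" (length 5)
Word 2: "rib" (length 3)
One optimal edit sequence:
  1. keep 'r'
  2. keep 'i'
  3. delete 'd'  (+1)
  4. delete 'g'  (+1)
  5. substitute 'e' -> 'b'  (+1)
Edit distance = 3
Max length = max(5, 3) = 5
Similarity = 1 - 3/5
= 0.4000


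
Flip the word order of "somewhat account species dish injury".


Original: "somewhat account species dish injury"
Words (1..n): somewhat | account | species | dish | injury
Reversed (n..1): injury | dish | species | account | somewhat
Result = "injury dish species account somewhat"


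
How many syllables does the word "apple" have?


Word: "apple"
Syllable breakdown: ap / ple
Counting: 2 parts
= 2 syllables


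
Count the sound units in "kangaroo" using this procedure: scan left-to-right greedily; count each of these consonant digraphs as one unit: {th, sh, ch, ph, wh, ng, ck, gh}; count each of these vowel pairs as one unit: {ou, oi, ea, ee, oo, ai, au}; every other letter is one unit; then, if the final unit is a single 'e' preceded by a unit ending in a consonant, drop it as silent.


Word: "kangaroo" (8 letters)
Left-to-right scan:
  1. 'k' (letter)
  2. 'a' (letter)
  3. 'ng' (digraph)
  4. 'a' (letter)
  5. 'r' (letter)
  6. 'oo' (vowel-pair)
Units from scan: 6
Sound units = 6 units


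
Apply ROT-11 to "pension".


Word: "pension"
Shift: 11
Each letter → (letter + shift) mod 26:
  'p' (15) + 11 = 0 → 'a'
  'e' (4) + 11 = 15 → 'p'
  'n' (13) + 11 = 24 → 'y'
  's' (18) + 11 = 3 → 'd'
  'i' (8) + 11 = 19 → 't'
  'o' (14) + 11 = 25 → 'z'
  'n' (13) + 11 = 24 → 'y'
Result = "apydtzy"


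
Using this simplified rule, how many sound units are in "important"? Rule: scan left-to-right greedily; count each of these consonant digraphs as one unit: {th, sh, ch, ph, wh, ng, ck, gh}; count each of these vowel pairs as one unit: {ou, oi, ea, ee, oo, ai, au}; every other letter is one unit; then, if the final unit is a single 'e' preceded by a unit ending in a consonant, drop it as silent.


Word: "important" (9 letters)
Left-to-right scan:
  [1] 'i' (letter)
  [2] 'm' (letter)
  [3] 'p' (letter)
  [4] 'o' (letter)
  [5] 'r' (letter)
  [6] 't' (letter)
  [7] 'a' (letter)
  [8] 'n' (letter)
  [9] 't' (letter)
Units from scan: 9
Sound units = 9 units


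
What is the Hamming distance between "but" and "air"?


Comparing character by character (same length = 3):
  Pos 0: 'b' vs 'a' !=
  Pos 1: 'u' vs 'i' !=
  Pos 2: 't' vs 'r' !=
Hamming distance = 3


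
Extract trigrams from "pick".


Word: "pick" (length 4)
Number of trigrams = 4 - 3 + 1 = 2
  Position 0: "pic"
  Position 1: "ick"
Trigrams = "pic", "ick"


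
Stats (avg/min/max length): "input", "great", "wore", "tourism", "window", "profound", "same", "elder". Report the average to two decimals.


Lengths: "input"=5, "great"=5, "wore"=4, "tourism"=7, "window"=6, "profound"=8, "same"=4, "elder"=5
Sum = 44, Count = 8
Average = 44/8 = 5.50
= avg=5.50, min=4, max=8


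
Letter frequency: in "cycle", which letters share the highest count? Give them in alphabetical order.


Word: "cycle"
Letter counts:
  'c': 2
  'e': 1
  'l': 1
  'y': 1
Maximum count = 2
Most frequent = 'c' (2 times each)


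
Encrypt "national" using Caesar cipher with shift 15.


Word: "national"
Shift: 15
Each letter → (letter + shift) mod 26:
  'n' (13) + 15 = 2 → 'c'
  'a' (0) + 15 = 15 → 'p'
  't' (19) + 15 = 8 → 'i'
  'i' (8) + 15 = 23 → 'x'
  'o' (14) + 15 = 3 → 'd'
  'n' (13) + 15 = 2 → 'c'
  'a' (0) + 15 = 15 → 'p'
  'l' (11) + 15 = 0 → 'a'
Result = "cpixdcpa"


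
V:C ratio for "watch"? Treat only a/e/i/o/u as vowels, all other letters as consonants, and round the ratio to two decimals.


Word: "watch"
Vowels (a,e,i,o,u): 1
Consonants: 4
Ratio = 1/4
= 0.25


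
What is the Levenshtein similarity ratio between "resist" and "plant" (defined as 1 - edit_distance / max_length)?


Word 1: "resist" (length 6)
Word 2: "plant" (length 5)
One optimal edit sequence:
  1. delete 'r'  (+1)
  2. substitute 'e' -> 'p'  (+1)
  3. substitute 's' -> 'l'  (+1)
  4. substitute 'i' -> 'a'  (+1)
  5. substitute 's' -> 'n'  (+1)
  6. keep 't'
Edit distance = 5
Max length = max(6, 5) = 6
Similarity = 1 - 5/6
= 0.1667


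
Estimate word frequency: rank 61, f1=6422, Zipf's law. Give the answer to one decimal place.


Zipf's law: f(r) = f(1) / r
f(1) = 6422
f(61) = 6422 / 61
= 105.3 occurrences


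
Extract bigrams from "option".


Word: "option" (length 6)
Number of bigrams = 6 - 2 + 1 = 5
  Position 0: "op"
  Position 1: "pt"
  Position 2: "ti"
  Position 3: "io"
  Position 4: "on"
Bigrams = "op", "pt", "ti", "io", "on"


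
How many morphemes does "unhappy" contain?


Word: "unhappy"
Morphemes: un- | happy
Each morpheme carries meaning
= 2 morphemes


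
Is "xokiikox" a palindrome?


Word: "xokiikox"
Reversed: "xokiikox"
Forward == Backward? xokiikox == xokiikox
Palindrome = Yes


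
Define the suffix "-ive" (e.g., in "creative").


Suffix: -ive
As in: creative -> create + -ive, with a spelling change
Meaning = tending to


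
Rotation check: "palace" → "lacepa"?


Word: "palace", Candidate: "lacepa"
Method: check if candidate is substring of word+word
"palacepalace" contains "lacepa"? Yes
Is rotation = Yes


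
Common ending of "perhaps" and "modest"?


Word 1: "perhaps"
Word 2: "modest"
Comparing from end:
  Pos -1: 's' != 't' (stop)
LCS = "" (length 0)


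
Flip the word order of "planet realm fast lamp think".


Original: "planet realm fast lamp think"
Words (1..n): planet | realm | fast | lamp | think
Reversed (n..1): think | lamp | fast | realm | planet
Result = "think lamp fast realm planet"


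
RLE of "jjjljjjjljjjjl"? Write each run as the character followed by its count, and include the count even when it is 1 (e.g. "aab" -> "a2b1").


String: "jjjljjjjljjjjl"
Scanning for consecutive runs:
  'j' x 3
  'l' x 1
  'j' x 4
  'l' x 1
  'j' x 4
  'l' x 1
RLE = "j3l1j4l1j4l1"


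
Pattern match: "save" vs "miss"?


Pattern of "save": [0, 1, 2, 3]
Pattern of "miss": [0, 1, 2, 2]
Patterns do not match
Same pattern = No


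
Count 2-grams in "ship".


Word: "ship" (length 4)
Number of 2-grams = length - 2 + 1 = 4 - 2 + 1
= 3


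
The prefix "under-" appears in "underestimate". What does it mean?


Prefix: under-
Example: underestimate = under- + estimate
Meaning = insufficient


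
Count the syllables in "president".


Word: "president"
Syllable breakdown: pres-i-dent
Counting: 3 parts
= 3 syllables


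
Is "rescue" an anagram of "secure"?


Word 1: "secure" → sorted: ceersu
Word 2: "rescue" → sorted: ceersu
Same letters? ceersu == ceersu
Anagram = Yes


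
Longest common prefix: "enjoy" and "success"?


Word 1: "enjoy"
Word 2: "success"
Comparing from start:
  Pos 0: 'e' != 's' (stop)
LCP = "" (length 0)


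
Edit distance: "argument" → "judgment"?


Word 1: "argument" (length 8)
Word 2: "judgment" (length 8)
One optimal edit sequence (insert/delete/substitute each cost 1):
  1. substitute 'a' -> 'j'  (+1)
  2. substitute 'r' -> 'u'  (+1)
  3. substitute 'g' -> 'd'  (+1)
  4. substitute 'u' -> 'g'  (+1)
  5. keep 'm'
  6. keep 'e'
  7. keep 'n'
  8. keep 't'
Total edit operations: 4
Edit distance = 4


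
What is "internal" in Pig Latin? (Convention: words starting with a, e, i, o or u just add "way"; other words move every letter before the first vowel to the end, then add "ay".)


Word: "internal"
Starts with vowel → add 'way'
Pig Latin = "internalway"


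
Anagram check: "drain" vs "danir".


Word 1: "drain" → sorted: adinr
Word 2: "danir" → sorted: adinr
Same letters? adinr == adinr
Anagram = Yes


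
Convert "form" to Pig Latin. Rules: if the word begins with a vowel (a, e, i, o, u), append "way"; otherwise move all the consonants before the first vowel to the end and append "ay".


Word: "form"
Starts with consonant(s) → move to end, add 'ay'
Consonant cluster: "f"
Pig Latin = "ormfay"


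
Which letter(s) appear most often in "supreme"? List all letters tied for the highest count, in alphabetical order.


Word: "supreme"
Letter counts:
  'e': 2
  'm': 1
  'p': 1
  'r': 1
  's': 1
  'u': 1
Maximum count = 2
Most frequent = 'e' (2 times each)


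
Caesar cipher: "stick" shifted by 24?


Word: "stick"
Shift: 24
Each letter → (letter + shift) mod 26:
  's' (18) + 24 = 16 → 'q'
  't' (19) + 24 = 17 → 'r'
  'i' (8) + 24 = 6 → 'g'
  'c' (2) + 24 = 0 → 'a'
  'k' (10) + 24 = 8 → 'i'
Result = "qrgai"


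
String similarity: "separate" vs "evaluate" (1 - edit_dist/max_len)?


Word 1: "separate" (length 8)
Word 2: "evaluate" (length 8)
One optimal edit sequence:
  1. delete 's'  (+1)
  2. keep 'e'
  3. substitute 'p' -> 'v'  (+1)
  4. keep 'a'
  5. insert 'l'  (+1)
  6. substitute 'r' -> 'u'  (+1)
  7. keep 'a'
  8. keep 't'
  9. keep 'e'
Edit distance = 4
Max length = max(8, 8) = 8
Similarity = 1 - 4/8
= 0.5000


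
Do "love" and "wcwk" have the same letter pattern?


Pattern of "love": [0, 1, 2, 3]
Pattern of "wcwk": [0, 1, 0, 2]
Patterns do not match
Same pattern = No


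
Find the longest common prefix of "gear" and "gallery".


Word 1: "gear"
Word 2: "gallery"
Comparing from start:
  Pos 0: 'g' == 'g'
  Pos 1: 'e' != 'a' (stop)
LCP = "g" (length 1)


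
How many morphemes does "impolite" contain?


Word: "impolite"
Morphemes: im- | polite
Each morpheme carries meaning
= 2 morphemes


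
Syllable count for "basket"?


Word: "basket"
Syllable breakdown: bas-ket
Counting: 2 parts
= 2 syllables


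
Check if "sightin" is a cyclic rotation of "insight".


Word: "insight", Candidate: "sightin"
Method: check if candidate is substring of word+word
"insightinsight" contains "sightin"? Yes
Is rotation = Yes


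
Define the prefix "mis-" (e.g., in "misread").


Prefix: mis-
Example: misread = mis- + read
Meaning = wrongly


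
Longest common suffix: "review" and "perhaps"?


Word 1: "review"
Word 2: "perhaps"
Comparing from end:
  Pos -1: 'w' != 's' (stop)
LCS = "" (length 0)


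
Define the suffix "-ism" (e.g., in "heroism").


Suffix: -ism
Example: heroism = hero + -ism
Meaning = belief / practice


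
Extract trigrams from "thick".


Word: "thick" (length 5)
Number of trigrams = 5 - 3 + 1 = 3
  Position 0: "thi"
  Position 1: "hic"
  Position 2: "ick"
Trigrams = "thi", "hic", "ick"


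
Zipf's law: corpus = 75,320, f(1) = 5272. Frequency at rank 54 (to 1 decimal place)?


Zipf's law: f(r) = f(1) / r
f(1) = 5272
f(54) = 5272 / 54
= 97.6 occurrences


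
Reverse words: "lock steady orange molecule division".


Original: "lock steady orange molecule division"
Words (1..n): lock | steady | orange | molecule | division
Reversed (n..1): division | molecule | orange | steady | lock
Result = "division molecule orange steady lock"


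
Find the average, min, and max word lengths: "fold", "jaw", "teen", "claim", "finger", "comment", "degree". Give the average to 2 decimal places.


Lengths: "fold"=4, "jaw"=3, "teen"=4, "claim"=5, "finger"=6, "comment"=7, "degree"=6
Sum = 35, Count = 7
Average = 35/7 = 5.00
= avg=5.00, min=3, max=7


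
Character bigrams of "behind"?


Word: "behind" (length 6)
Number of bigrams = 6 - 2 + 1 = 5
  Position 0: "be"
  Position 1: "eh"
  Position 2: "hi"
  Position 3: "in"
  Position 4: "nd"
Bigrams = "be", "eh", "hi", "in", "nd"


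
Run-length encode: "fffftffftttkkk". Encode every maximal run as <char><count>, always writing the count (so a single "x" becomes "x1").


String: "fffftffftttkkk"
Scanning for consecutive runs:
  'f' x 4
  't' x 1
  'f' x 3
  't' x 3
  'k' x 3
RLE = "f4t1f3t3k3"


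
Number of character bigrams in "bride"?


Word: "bride" (length 5)
Number of 2-grams = length - 2 + 1 = 5 - 2 + 1
= 4


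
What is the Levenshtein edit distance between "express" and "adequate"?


Word 1: "express" (length 7)
Word 2: "adequate" (length 8)
One optimal edit sequence (insert/delete/substitute each cost 1):
  1. insert 'a'  (+1)
  2. substitute 'e' -> 'd'  (+1)
  3. substitute 'x' -> 'e'  (+1)
  4. substitute 'p' -> 'q'  (+1)
  5. substitute 'r' -> 'u'  (+1)
  6. substitute 'e' -> 'a'  (+1)
  7. substitute 's' -> 't'  (+1)
  8. substitute 's' -> 'e'  (+1)
Total edit operations: 8
Edit distance = 8


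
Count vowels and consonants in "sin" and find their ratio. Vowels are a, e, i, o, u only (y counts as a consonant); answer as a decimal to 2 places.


Word: "sin"
Vowels (a,e,i,o,u): 1
Consonants: 2
Ratio = 1/2
= 0.50


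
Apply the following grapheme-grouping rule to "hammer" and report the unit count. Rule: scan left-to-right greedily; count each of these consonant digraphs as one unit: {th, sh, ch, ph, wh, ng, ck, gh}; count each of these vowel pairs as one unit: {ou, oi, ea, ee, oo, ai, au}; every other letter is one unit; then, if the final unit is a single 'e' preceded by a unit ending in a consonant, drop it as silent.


Word: "hammer" (6 letters)
Left-to-right scan:
  1. 'h' (letter)
  2. 'a' (letter)
  3. 'm' (letter)
  4. 'm' (letter)
  5. 'e' (letter)
  6. 'r' (letter)
Units from scan: 6
Sound units = 6 units


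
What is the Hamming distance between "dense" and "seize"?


Comparing character by character (same length = 5):
  Pos 0: 'd' vs 's' !=
  Pos 1: 'e' vs 'e' =
  Pos 2: 'n' vs 'i' !=
  Pos 3: 's' vs 'z' !=
  Pos 4: 'e' vs 'e' =
Hamming distance = 3


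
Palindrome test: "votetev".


Word: "votetev"
Reversed: "vetetov"
Forward == Backward? votetev != vetetov
Palindrome = No


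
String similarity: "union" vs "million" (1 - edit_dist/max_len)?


Word 1: "union" (length 5)
Word 2: "million" (length 7)
One optimal edit sequence:
  1. insert 'm'  (+1)
  2. insert 'i'  (+1)
  3. substitute 'u' -> 'l'  (+1)
  4. substitute 'n' -> 'l'  (+1)
  5. keep 'i'
  6. keep 'o'
  7. keep 'n'
Edit distance = 4
Max length = max(5, 7) = 7
Similarity = 1 - 4/7
= 0.4286


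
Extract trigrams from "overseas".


Word: "overseas" (length 8)
Number of trigrams = 8 - 3 + 1 = 6
  Position 0: "ove"
  Position 1: "ver"
  Position 2: "ers"
  Position 3: "rse"
  Position 4: "sea"
  Position 5: "eas"
Trigrams = "ove", "ver", "ers", "rse", "sea", "eas"


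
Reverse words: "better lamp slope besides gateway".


Original: "better lamp slope besides gateway"
Words (1..n): better | lamp | slope | besides | gateway
Reversed (n..1): gateway | besides | slope | lamp | better
Result = "gateway besides slope lamp better"


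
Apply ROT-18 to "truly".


Word: "truly"
Shift: 18
Each letter → (letter + shift) mod 26:
  't' (19) + 18 = 11 → 'l'
  'r' (17) + 18 = 9 → 'j'
  'u' (20) + 18 = 12 → 'm'
  'l' (11) + 18 = 3 → 'd'
  'y' (24) + 18 = 16 → 'q'
Result = "ljmdq"


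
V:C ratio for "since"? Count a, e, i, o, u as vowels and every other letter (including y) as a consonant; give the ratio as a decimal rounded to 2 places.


Word: "since"
Vowels (a,e,i,o,u): 2
Consonants: 3
Ratio = 2/3
= 0.67


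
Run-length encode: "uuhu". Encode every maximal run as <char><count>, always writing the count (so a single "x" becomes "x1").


String: "uuhu"
Scanning for consecutive runs:
  'u' x 2
  'h' x 1
  'u' x 1
RLE = "u2h1u1"


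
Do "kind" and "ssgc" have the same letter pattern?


Pattern of "kind": [0, 1, 2, 3]
Pattern of "ssgc": [0, 0, 1, 2]
Patterns do not match
Same pattern = No


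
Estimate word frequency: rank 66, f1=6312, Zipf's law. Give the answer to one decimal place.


Zipf's law: f(r) = f(1) / r
f(1) = 6312
f(66) = 6312 / 66
= 95.6 occurrences


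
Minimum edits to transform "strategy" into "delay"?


Word 1: "strategy" (length 8)
Word 2: "delay" (length 5)
One optimal edit sequence (insert/delete/substitute each cost 1):
  1. substitute 's' -> 'd'  (+1)
  2. substitute 't' -> 'e'  (+1)
  3. substitute 'r' -> 'l'  (+1)
  4. keep 'a'
  5. delete 't'  (+1)
  6. delete 'e'  (+1)
  7. delete 'g'  (+1)
  8. keep 'y'
Total edit operations: 6
Edit distance = 6


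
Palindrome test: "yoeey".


Word: "yoeey"
Reversed: "yeeoy"
Forward == Backward? yoeey != yeeoy
Palindrome = No


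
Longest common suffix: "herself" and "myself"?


Word 1: "herself"
Word 2: "myself"
Comparing from end:
  Pos -1: 'f' == 'f'
  Pos -2: 'l' == 'l'
  Pos -3: 'e' == 'e'
  Pos -4: 's' == 's'
  Pos -5: 'r' != 'y' (stop)
LCS = "self" (length 4)


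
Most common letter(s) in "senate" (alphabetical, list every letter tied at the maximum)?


Word: "senate"
Letter counts:
  'a': 1
  'e': 2
  'n': 1
  's': 1
  't': 1
Maximum count = 2
Most frequent = 'e' (2 times each)
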